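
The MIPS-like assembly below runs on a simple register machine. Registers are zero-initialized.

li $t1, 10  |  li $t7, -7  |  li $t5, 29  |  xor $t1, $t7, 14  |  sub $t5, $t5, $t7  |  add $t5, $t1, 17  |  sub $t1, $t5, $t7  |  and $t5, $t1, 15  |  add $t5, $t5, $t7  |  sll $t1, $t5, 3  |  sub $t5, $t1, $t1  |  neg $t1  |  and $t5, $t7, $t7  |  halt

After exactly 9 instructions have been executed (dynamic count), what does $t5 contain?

$t1=10
$t7=-7
$t5=29
$t1=(-7)^14=-9
$t5=29-(-7)=36
$t5=(-9)+17=8
$t1=8-(-7)=15
$t5=15&15=15
$t5=15+(-7)=8
After step 9: $t5 = 8.

8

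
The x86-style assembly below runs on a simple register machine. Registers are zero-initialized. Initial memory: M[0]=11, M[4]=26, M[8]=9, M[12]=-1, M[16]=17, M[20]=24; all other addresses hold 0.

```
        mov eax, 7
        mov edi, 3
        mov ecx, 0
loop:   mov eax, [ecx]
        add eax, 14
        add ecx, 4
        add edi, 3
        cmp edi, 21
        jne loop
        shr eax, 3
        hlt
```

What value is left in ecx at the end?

after mov eax, 7: eax=7
after mov edi, 3: edi=3
after mov ecx, 0: ecx=0
after mov eax, [ecx]: eax=M[0]=11
after add eax, 14: eax=11+14=25
after add ecx, 4: ecx=0+4=4
after add edi, 3: edi=3+3=6
cmp edi, 21  (cmp 6,21)
jne loop: taken
after mov eax, [ecx]: eax=M[4]=26
after add eax, 14: eax=26+14=40
after add ecx, 4: ecx=4+4=8
after add edi, 3: edi=6+3=9
cmp edi, 21  (cmp 9,21)
jne loop: taken
after mov eax, [ecx]: eax=M[8]=9
after add eax, 14: eax=9+14=23
after add ecx, 4: ecx=8+4=12
after add edi, 3: edi=9+3=12
cmp edi, 21  (cmp 12,21)
jne loop: taken
after mov eax, [ecx]: eax=M[12]=-1
after add eax, 14: eax=(-1)+14=13
after add ecx, 4: ecx=12+4=16
after add edi, 3: edi=12+3=15
cmp edi, 21  (cmp 15,21)
jne loop: taken
after mov eax, [ecx]: eax=M[16]=17
after add eax, 14: eax=17+14=31
after add ecx, 4: ecx=16+4=20
after add edi, 3: edi=15+3=18
cmp edi, 21  (cmp 18,21)
jne loop: taken
after mov eax, [ecx]: eax=M[20]=24
after add eax, 14: eax=24+14=38
after add ecx, 4: ecx=20+4=24
after add edi, 3: edi=18+3=21
cmp edi, 21  (cmp 21,21)
jne loop: not taken
after shr eax, 3: eax=38>>3=4
halt.

24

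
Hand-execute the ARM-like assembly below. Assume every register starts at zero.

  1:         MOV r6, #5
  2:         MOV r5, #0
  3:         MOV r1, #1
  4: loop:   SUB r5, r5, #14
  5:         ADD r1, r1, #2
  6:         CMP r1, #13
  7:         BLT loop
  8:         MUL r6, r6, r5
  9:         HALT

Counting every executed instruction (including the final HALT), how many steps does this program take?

29

after MOV r6, #5: r6=5
after MOV r5, #0: r5=0
after MOV r1, #1: r1=1
after SUB r5, r5, #14: r5=0-14=-14
after ADD r1, r1, #2: r1=1+2=3
CMP r1, #13  (cmp 3,13)
BLT loop: taken
after SUB r5, r5, #14: r5=(-14)-14=-28
after ADD r1, r1, #2: r1=3+2=5
CMP r1, #13  (cmp 5,13)
BLT loop: taken
after SUB r5, r5, #14: r5=(-28)-14=-42
after ADD r1, r1, #2: r1=5+2=7
CMP r1, #13  (cmp 7,13)
BLT loop: taken
after SUB r5, r5, #14: r5=(-42)-14=-56
after ADD r1, r1, #2: r1=7+2=9
CMP r1, #13  (cmp 9,13)
BLT loop: taken
after SUB r5, r5, #14: r5=(-56)-14=-70
after ADD r1, r1, #2: r1=9+2=11
CMP r1, #13  (cmp 11,13)
BLT loop: taken
after SUB r5, r5, #14: r5=(-70)-14=-84
after ADD r1, r1, #2: r1=11+2=13
CMP r1, #13  (cmp 13,13)
BLT loop: not taken
after MUL r6, r6, r5: r6=5*(-84)=-420
halt.
Total executed instructions: 29.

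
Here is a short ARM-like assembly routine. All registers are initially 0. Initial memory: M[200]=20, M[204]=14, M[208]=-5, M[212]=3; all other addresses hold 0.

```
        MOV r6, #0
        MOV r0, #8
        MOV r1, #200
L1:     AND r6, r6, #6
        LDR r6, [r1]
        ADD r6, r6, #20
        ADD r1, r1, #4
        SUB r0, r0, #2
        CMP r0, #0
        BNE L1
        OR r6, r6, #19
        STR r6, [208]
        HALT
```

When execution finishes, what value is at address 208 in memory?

23

r6=0
r0=8
r1=200
r6=0&6=0
r6=M[200]=20
r6=20+20=40
r1=200+4=204
r0=8-2=6
CMP r0, #0  (cmp 6,0)
BNE L1: taken
r6=40&6=0
r6=M[204]=14
r6=14+20=34
r1=204+4=208
r0=6-2=4
CMP r0, #0  (cmp 4,0)
BNE L1: taken
r6=34&6=2
r6=M[208]=-5
r6=(-5)+20=15
r1=208+4=212
r0=4-2=2
CMP r0, #0  (cmp 2,0)
BNE L1: taken
r6=15&6=6
r6=M[212]=3
r6=3+20=23
r1=212+4=216
r0=2-2=0
CMP r0, #0  (cmp 0,0)
BNE L1: not taken
r6=23|19=23
STR r6, [208] → M[208]=23
halt.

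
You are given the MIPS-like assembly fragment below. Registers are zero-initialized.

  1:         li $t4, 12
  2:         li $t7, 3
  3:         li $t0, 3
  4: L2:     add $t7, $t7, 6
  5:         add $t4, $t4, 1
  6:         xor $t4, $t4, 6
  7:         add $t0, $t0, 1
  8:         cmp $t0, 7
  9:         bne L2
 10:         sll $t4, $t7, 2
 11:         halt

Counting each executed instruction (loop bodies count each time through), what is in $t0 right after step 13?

$t4=12
$t7=3
$t0=3
$t7=3+6=9
$t4=12+1=13
$t4=13^6=11
$t0=3+1=4
cmp $t0, 7  (cmp 4,7)
bne L2: taken
$t7=9+6=15
$t4=11+1=12
$t4=12^6=10
$t0=4+1=5
After step 13: $t0 = 5.

5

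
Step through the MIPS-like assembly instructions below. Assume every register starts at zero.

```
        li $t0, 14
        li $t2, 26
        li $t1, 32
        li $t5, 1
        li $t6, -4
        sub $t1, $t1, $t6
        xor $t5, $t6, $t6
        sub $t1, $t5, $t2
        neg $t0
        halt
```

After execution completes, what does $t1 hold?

-26

after li $t0, 14: $t0=14
after li $t2, 26: $t2=26
after li $t1, 32: $t1=32
after li $t5, 1: $t5=1
after li $t6, -4: $t6=-4
after sub $t1, $t1, $t6: $t1=32-(-4)=36
after xor $t5, $t6, $t6: $t5=(-4)^(-4)=0
after sub $t1, $t5, $t2: $t1=0-26=-26
after neg $t0: $t0=-(14)=-14
halt.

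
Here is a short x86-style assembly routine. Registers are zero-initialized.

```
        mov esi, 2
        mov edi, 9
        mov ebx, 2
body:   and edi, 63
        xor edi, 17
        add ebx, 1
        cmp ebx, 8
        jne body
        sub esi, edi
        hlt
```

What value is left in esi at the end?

mov esi, 2 → esi=2
mov edi, 9 → edi=9
mov ebx, 2 → ebx=2
and edi, 63 → edi=9&63=9
xor edi, 17 → edi=9^17=24
add ebx, 1 → ebx=2+1=3
cmp ebx, 8  (cmp 3,8)
jne body: taken
and edi, 63 → edi=24&63=24
xor edi, 17 → edi=24^17=9
add ebx, 1 → ebx=3+1=4
cmp ebx, 8  (cmp 4,8)
jne body: taken
and edi, 63 → edi=9&63=9
xor edi, 17 → edi=9^17=24
add ebx, 1 → ebx=4+1=5
cmp ebx, 8  (cmp 5,8)
jne body: taken
and edi, 63 → edi=24&63=24
xor edi, 17 → edi=24^17=9
add ebx, 1 → ebx=5+1=6
cmp ebx, 8  (cmp 6,8)
jne body: taken
and edi, 63 → edi=9&63=9
xor edi, 17 → edi=9^17=24
add ebx, 1 → ebx=6+1=7
cmp ebx, 8  (cmp 7,8)
jne body: taken
and edi, 63 → edi=24&63=24
xor edi, 17 → edi=24^17=9
add ebx, 1 → ebx=7+1=8
cmp ebx, 8  (cmp 8,8)
jne body: not taken
sub esi, edi → esi=2-9=-7
halt.

-7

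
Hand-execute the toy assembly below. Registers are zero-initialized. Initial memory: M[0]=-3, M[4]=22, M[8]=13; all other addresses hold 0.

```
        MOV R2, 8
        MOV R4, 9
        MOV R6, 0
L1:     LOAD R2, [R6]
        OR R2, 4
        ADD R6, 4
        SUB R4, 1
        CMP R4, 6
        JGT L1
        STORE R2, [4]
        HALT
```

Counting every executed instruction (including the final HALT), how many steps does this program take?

R2=8
R4=9
R6=0
R2=M[0]=-3
R2=(-3)|4=-3
R6=0+4=4
R4=9-1=8
CMP R4, 6  (cmp 8,6)
JGT L1: taken
R2=M[4]=22
R2=22|4=22
R6=4+4=8
R4=8-1=7
CMP R4, 6  (cmp 7,6)
JGT L1: taken
R2=M[8]=13
R2=13|4=13
R6=8+4=12
R4=7-1=6
CMP R4, 6  (cmp 6,6)
JGT L1: not taken
STORE R2, [4] → M[4]=13
halt.
Total executed instructions: 23.

23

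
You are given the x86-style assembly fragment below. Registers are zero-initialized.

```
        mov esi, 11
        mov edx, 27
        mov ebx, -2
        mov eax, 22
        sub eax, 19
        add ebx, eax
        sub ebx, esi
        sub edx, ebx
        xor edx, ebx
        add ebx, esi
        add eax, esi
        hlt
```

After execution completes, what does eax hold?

mov esi, 11 → esi=11
mov edx, 27 → edx=27
mov ebx, -2 → ebx=-2
mov eax, 22 → eax=22
sub eax, 19 → eax=22-19=3
add ebx, eax → ebx=(-2)+3=1
sub ebx, esi → ebx=1-11=-10
sub edx, ebx → edx=27-(-10)=37
xor edx, ebx → edx=37^(-10)=-45
add ebx, esi → ebx=(-10)+11=1
add eax, esi → eax=3+11=14
halt.

14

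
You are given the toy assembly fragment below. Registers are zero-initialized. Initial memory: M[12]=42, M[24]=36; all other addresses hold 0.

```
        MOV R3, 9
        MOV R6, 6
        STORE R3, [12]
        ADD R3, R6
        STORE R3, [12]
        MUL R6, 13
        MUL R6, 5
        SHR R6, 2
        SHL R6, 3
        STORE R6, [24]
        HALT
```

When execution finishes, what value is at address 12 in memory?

after MOV R3, 9: R3=9
after MOV R6, 6: R6=6
STORE R3, [12] → M[12]=9
after ADD R3, R6: R3=9+6=15
STORE R3, [12] → M[12]=15
after MUL R6, 13: R6=6*13=78
after MUL R6, 5: R6=78*5=390
after SHR R6, 2: R6=390>>2=97
after SHL R6, 3: R6=97<<3=776
STORE R6, [24] → M[24]=776
halt.

15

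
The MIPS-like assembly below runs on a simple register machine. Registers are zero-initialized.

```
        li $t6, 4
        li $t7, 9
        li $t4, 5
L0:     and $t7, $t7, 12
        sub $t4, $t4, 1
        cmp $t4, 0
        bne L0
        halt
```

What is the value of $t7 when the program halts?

after li $t6, 4: $t6=4
after li $t7, 9: $t7=9
after li $t4, 5: $t4=5
after and $t7, $t7, 12: $t7=9&12=8
after sub $t4, $t4, 1: $t4=5-1=4
cmp $t4, 0  (cmp 4,0)
bne L0: taken
after and $t7, $t7, 12: $t7=8&12=8
after sub $t4, $t4, 1: $t4=4-1=3
cmp $t4, 0  (cmp 3,0)
bne L0: taken
after and $t7, $t7, 12: $t7=8&12=8
after sub $t4, $t4, 1: $t4=3-1=2
cmp $t4, 0  (cmp 2,0)
bne L0: taken
after and $t7, $t7, 12: $t7=8&12=8
after sub $t4, $t4, 1: $t4=2-1=1
cmp $t4, 0  (cmp 1,0)
bne L0: taken
after and $t7, $t7, 12: $t7=8&12=8
after sub $t4, $t4, 1: $t4=1-1=0
cmp $t4, 0  (cmp 0,0)
bne L0: not taken
halt.

8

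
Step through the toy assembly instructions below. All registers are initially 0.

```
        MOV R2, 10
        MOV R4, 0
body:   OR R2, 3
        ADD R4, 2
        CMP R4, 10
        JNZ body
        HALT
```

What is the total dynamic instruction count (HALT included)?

23

after MOV R2, 10: R2=10
after MOV R4, 0: R4=0
after OR R2, 3: R2=10|3=11
after ADD R4, 2: R4=0+2=2
CMP R4, 10  (cmp 2,10)
JNZ body: taken
after OR R2, 3: R2=11|3=11
after ADD R4, 2: R4=2+2=4
CMP R4, 10  (cmp 4,10)
JNZ body: taken
after OR R2, 3: R2=11|3=11
after ADD R4, 2: R4=4+2=6
CMP R4, 10  (cmp 6,10)
JNZ body: taken
after OR R2, 3: R2=11|3=11
after ADD R4, 2: R4=6+2=8
CMP R4, 10  (cmp 8,10)
JNZ body: taken
after OR R2, 3: R2=11|3=11
after ADD R4, 2: R4=8+2=10
CMP R4, 10  (cmp 10,10)
JNZ body: not taken
halt.
Total executed instructions: 23.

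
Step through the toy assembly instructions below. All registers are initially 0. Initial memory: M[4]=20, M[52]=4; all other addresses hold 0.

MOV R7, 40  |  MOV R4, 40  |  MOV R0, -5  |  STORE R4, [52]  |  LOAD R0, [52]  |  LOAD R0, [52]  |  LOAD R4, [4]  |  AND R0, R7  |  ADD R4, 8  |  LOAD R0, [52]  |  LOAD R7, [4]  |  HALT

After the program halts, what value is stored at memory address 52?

40

R7=40
R4=40
R0=-5
STORE R4, [52] → M[52]=40
R0=M[52]=40
R0=M[52]=40
R4=M[4]=20
R0=40&40=40
R4=20+8=28
R0=M[52]=40
R7=M[4]=20
halt.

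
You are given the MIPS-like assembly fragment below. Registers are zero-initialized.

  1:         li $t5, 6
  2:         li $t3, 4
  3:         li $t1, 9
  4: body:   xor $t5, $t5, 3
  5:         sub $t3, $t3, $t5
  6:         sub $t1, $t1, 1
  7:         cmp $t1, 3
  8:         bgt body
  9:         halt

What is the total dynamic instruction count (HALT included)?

after li $t5, 6: $t5=6
after li $t3, 4: $t3=4
after li $t1, 9: $t1=9
after xor $t5, $t5, 3: $t5=6^3=5
after sub $t3, $t3, $t5: $t3=4-5=-1
after sub $t1, $t1, 1: $t1=9-1=8
cmp $t1, 3  (cmp 8,3)
bgt body: taken
after xor $t5, $t5, 3: $t5=5^3=6
after sub $t3, $t3, $t5: $t3=(-1)-6=-7
after sub $t1, $t1, 1: $t1=8-1=7
cmp $t1, 3  (cmp 7,3)
bgt body: taken
after xor $t5, $t5, 3: $t5=6^3=5
after sub $t3, $t3, $t5: $t3=(-7)-5=-12
after sub $t1, $t1, 1: $t1=7-1=6
cmp $t1, 3  (cmp 6,3)
bgt body: taken
after xor $t5, $t5, 3: $t5=5^3=6
after sub $t3, $t3, $t5: $t3=(-12)-6=-18
after sub $t1, $t1, 1: $t1=6-1=5
cmp $t1, 3  (cmp 5,3)
bgt body: taken
after xor $t5, $t5, 3: $t5=6^3=5
after sub $t3, $t3, $t5: $t3=(-18)-5=-23
after sub $t1, $t1, 1: $t1=5-1=4
cmp $t1, 3  (cmp 4,3)
bgt body: taken
after xor $t5, $t5, 3: $t5=5^3=6
after sub $t3, $t3, $t5: $t3=(-23)-6=-29
after sub $t1, $t1, 1: $t1=4-1=3
cmp $t1, 3  (cmp 3,3)
bgt body: not taken
halt.
Total executed instructions: 34.

34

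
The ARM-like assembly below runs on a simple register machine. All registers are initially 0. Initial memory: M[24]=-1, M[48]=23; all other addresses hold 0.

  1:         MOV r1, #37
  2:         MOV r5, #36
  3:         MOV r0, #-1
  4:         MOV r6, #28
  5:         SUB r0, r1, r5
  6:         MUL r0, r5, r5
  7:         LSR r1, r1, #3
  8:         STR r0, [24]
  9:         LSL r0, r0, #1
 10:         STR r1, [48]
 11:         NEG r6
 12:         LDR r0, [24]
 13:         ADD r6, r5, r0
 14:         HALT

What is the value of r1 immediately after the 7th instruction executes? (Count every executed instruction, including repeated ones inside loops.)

after MOV r1, #37: r1=37
after MOV r5, #36: r5=36
after MOV r0, #-1: r0=-1
after MOV r6, #28: r6=28
after SUB r0, r1, r5: r0=37-36=1
after MUL r0, r5, r5: r0=36*36=1296
after LSR r1, r1, #3: r1=37>>3=4
After step 7: r1 = 4.

4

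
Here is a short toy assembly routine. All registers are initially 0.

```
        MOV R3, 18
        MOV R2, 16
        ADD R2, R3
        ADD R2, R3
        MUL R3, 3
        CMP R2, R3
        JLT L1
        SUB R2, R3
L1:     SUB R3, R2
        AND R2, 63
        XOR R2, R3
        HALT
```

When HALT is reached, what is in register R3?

2

after MOV R3, 18: R3=18
after MOV R2, 16: R2=16
after ADD R2, R3: R2=16+18=34
after ADD R2, R3: R2=34+18=52
after MUL R3, 3: R3=18*3=54
CMP R2, R3  (cmp 52,54)
JLT L1: taken
after SUB R3, R2: R3=54-52=2
after AND R2, 63: R2=52&63=52
after XOR R2, R3: R2=52^2=54
halt.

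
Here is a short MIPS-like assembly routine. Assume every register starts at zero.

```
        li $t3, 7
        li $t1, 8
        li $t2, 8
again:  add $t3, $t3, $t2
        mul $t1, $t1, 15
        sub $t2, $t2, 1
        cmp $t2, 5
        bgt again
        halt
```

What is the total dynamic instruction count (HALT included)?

19

after li $t3, 7: $t3=7
after li $t1, 8: $t1=8
after li $t2, 8: $t2=8
after add $t3, $t3, $t2: $t3=7+8=15
after mul $t1, $t1, 15: $t1=8*15=120
after sub $t2, $t2, 1: $t2=8-1=7
cmp $t2, 5  (cmp 7,5)
bgt again: taken
after add $t3, $t3, $t2: $t3=15+7=22
after mul $t1, $t1, 15: $t1=120*15=1800
after sub $t2, $t2, 1: $t2=7-1=6
cmp $t2, 5  (cmp 6,5)
bgt again: taken
after add $t3, $t3, $t2: $t3=22+6=28
after mul $t1, $t1, 15: $t1=1800*15=27000
after sub $t2, $t2, 1: $t2=6-1=5
cmp $t2, 5  (cmp 5,5)
bgt again: not taken
halt.
Total executed instructions: 19.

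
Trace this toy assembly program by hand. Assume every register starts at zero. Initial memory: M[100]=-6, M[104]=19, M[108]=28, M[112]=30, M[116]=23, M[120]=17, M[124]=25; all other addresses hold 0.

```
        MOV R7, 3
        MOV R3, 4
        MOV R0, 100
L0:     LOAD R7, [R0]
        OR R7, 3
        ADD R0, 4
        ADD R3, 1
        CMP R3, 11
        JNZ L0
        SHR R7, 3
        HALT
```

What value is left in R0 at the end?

128

after MOV R7, 3: R7=3
after MOV R3, 4: R3=4
after MOV R0, 100: R0=100
after LOAD R7, [R0]: R7=M[100]=-6
after OR R7, 3: R7=(-6)|3=-5
after ADD R0, 4: R0=100+4=104
after ADD R3, 1: R3=4+1=5
CMP R3, 11  (cmp 5,11)
JNZ L0: taken
after LOAD R7, [R0]: R7=M[104]=19
after OR R7, 3: R7=19|3=19
after ADD R0, 4: R0=104+4=108
after ADD R3, 1: R3=5+1=6
CMP R3, 11  (cmp 6,11)
JNZ L0: taken
after LOAD R7, [R0]: R7=M[108]=28
after OR R7, 3: R7=28|3=31
after ADD R0, 4: R0=108+4=112
after ADD R3, 1: R3=6+1=7
CMP R3, 11  (cmp 7,11)
JNZ L0: taken
after LOAD R7, [R0]: R7=M[112]=30
after OR R7, 3: R7=30|3=31
after ADD R0, 4: R0=112+4=116
after ADD R3, 1: R3=7+1=8
CMP R3, 11  (cmp 8,11)
JNZ L0: taken
after LOAD R7, [R0]: R7=M[116]=23
after OR R7, 3: R7=23|3=23
after ADD R0, 4: R0=116+4=120
after ADD R3, 1: R3=8+1=9
CMP R3, 11  (cmp 9,11)
JNZ L0: taken
after LOAD R7, [R0]: R7=M[120]=17
after OR R7, 3: R7=17|3=19
after ADD R0, 4: R0=120+4=124
after ADD R3, 1: R3=9+1=10
CMP R3, 11  (cmp 10,11)
JNZ L0: taken
after LOAD R7, [R0]: R7=M[124]=25
after OR R7, 3: R7=25|3=27
after ADD R0, 4: R0=124+4=128
after ADD R3, 1: R3=10+1=11
CMP R3, 11  (cmp 11,11)
JNZ L0: not taken
after SHR R7, 3: R7=27>>3=3
halt.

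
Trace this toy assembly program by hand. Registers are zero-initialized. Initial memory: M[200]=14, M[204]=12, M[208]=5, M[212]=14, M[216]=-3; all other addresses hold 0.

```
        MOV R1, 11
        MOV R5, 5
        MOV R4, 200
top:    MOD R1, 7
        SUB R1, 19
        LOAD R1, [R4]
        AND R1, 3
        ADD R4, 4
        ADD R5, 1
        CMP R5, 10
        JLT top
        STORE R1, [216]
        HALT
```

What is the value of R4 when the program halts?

220

after MOV R1, 11: R1=11
after MOV R5, 5: R5=5
after MOV R4, 200: R4=200
after MOD R1, 7: R1=11%7=4
after SUB R1, 19: R1=4-19=-15
after LOAD R1, [R4]: R1=M[200]=14
after AND R1, 3: R1=14&3=2
after ADD R4, 4: R4=200+4=204
after ADD R5, 1: R5=5+1=6
CMP R5, 10  (cmp 6,10)
JLT top: taken
after MOD R1, 7: R1=2%7=2
after SUB R1, 19: R1=2-19=-17
after LOAD R1, [R4]: R1=M[204]=12
after AND R1, 3: R1=12&3=0
after ADD R4, 4: R4=204+4=208
after ADD R5, 1: R5=6+1=7
CMP R5, 10  (cmp 7,10)
JLT top: taken
after MOD R1, 7: R1=0%7=0
after SUB R1, 19: R1=0-19=-19
after LOAD R1, [R4]: R1=M[208]=5
after AND R1, 3: R1=5&3=1
after ADD R4, 4: R4=208+4=212
after ADD R5, 1: R5=7+1=8
CMP R5, 10  (cmp 8,10)
JLT top: taken
after MOD R1, 7: R1=1%7=1
after SUB R1, 19: R1=1-19=-18
after LOAD R1, [R4]: R1=M[212]=14
after AND R1, 3: R1=14&3=2
after ADD R4, 4: R4=212+4=216
after ADD R5, 1: R5=8+1=9
CMP R5, 10  (cmp 9,10)
JLT top: taken
after MOD R1, 7: R1=2%7=2
after SUB R1, 19: R1=2-19=-17
after LOAD R1, [R4]: R1=M[216]=-3
after AND R1, 3: R1=(-3)&3=1
after ADD R4, 4: R4=216+4=220
after ADD R5, 1: R5=9+1=10
CMP R5, 10  (cmp 10,10)
JLT top: not taken
STORE R1, [216] → M[216]=1
halt.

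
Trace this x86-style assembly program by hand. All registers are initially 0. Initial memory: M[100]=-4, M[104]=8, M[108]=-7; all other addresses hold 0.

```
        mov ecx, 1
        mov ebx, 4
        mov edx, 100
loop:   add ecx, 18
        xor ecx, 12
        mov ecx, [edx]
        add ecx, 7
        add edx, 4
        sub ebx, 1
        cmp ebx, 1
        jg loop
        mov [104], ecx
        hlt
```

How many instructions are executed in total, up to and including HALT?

mov ecx, 1 → ecx=1
mov ebx, 4 → ebx=4
mov edx, 100 → edx=100
add ecx, 18 → ecx=1+18=19
xor ecx, 12 → ecx=19^12=31
mov ecx, [edx] → ecx=M[100]=-4
add ecx, 7 → ecx=(-4)+7=3
add edx, 4 → edx=100+4=104
sub ebx, 1 → ebx=4-1=3
cmp ebx, 1  (cmp 3,1)
jg loop: taken
add ecx, 18 → ecx=3+18=21
xor ecx, 12 → ecx=21^12=25
mov ecx, [edx] → ecx=M[104]=8
add ecx, 7 → ecx=8+7=15
add edx, 4 → edx=104+4=108
sub ebx, 1 → ebx=3-1=2
cmp ebx, 1  (cmp 2,1)
jg loop: taken
add ecx, 18 → ecx=15+18=33
xor ecx, 12 → ecx=33^12=45
mov ecx, [edx] → ecx=M[108]=-7
add ecx, 7 → ecx=(-7)+7=0
add edx, 4 → edx=108+4=112
sub ebx, 1 → ebx=2-1=1
cmp ebx, 1  (cmp 1,1)
jg loop: not taken
mov [104], ecx → M[104]=0
halt.
Total executed instructions: 29.

29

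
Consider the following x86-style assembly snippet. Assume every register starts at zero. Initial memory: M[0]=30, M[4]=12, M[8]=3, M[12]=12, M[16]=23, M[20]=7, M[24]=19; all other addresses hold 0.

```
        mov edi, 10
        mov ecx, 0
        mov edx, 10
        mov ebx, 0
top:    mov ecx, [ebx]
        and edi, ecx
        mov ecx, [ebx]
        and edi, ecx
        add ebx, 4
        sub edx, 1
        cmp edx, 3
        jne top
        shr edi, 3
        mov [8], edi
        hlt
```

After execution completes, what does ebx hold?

after mov edi, 10: edi=10
after mov ecx, 0: ecx=0
after mov edx, 10: edx=10
after mov ebx, 0: ebx=0
after mov ecx, [ebx]: ecx=M[0]=30
after and edi, ecx: edi=10&30=10
after mov ecx, [ebx]: ecx=M[0]=30
after and edi, ecx: edi=10&30=10
after add ebx, 4: ebx=0+4=4
after sub edx, 1: edx=10-1=9
cmp edx, 3  (cmp 9,3)
jne top: taken
after mov ecx, [ebx]: ecx=M[4]=12
after and edi, ecx: edi=10&12=8
after mov ecx, [ebx]: ecx=M[4]=12
after and edi, ecx: edi=8&12=8
after add ebx, 4: ebx=4+4=8
after sub edx, 1: edx=9-1=8
cmp edx, 3  (cmp 8,3)
jne top: taken
after mov ecx, [ebx]: ecx=M[8]=3
after and edi, ecx: edi=8&3=0
after mov ecx, [ebx]: ecx=M[8]=3
after and edi, ecx: edi=0&3=0
after add ebx, 4: ebx=8+4=12
after sub edx, 1: edx=8-1=7
cmp edx, 3  (cmp 7,3)
jne top: taken
after mov ecx, [ebx]: ecx=M[12]=12
after and edi, ecx: edi=0&12=0
after mov ecx, [ebx]: ecx=M[12]=12
after and edi, ecx: edi=0&12=0
after add ebx, 4: ebx=12+4=16
after sub edx, 1: edx=7-1=6
cmp edx, 3  (cmp 6,3)
jne top: taken
after mov ecx, [ebx]: ecx=M[16]=23
after and edi, ecx: edi=0&23=0
after mov ecx, [ebx]: ecx=M[16]=23
after and edi, ecx: edi=0&23=0
after add ebx, 4: ebx=16+4=20
after sub edx, 1: edx=6-1=5
cmp edx, 3  (cmp 5,3)
jne top: taken
after mov ecx, [ebx]: ecx=M[20]=7
after and edi, ecx: edi=0&7=0
after mov ecx, [ebx]: ecx=M[20]=7
after and edi, ecx: edi=0&7=0
after add ebx, 4: ebx=20+4=24
after sub edx, 1: edx=5-1=4
cmp edx, 3  (cmp 4,3)
jne top: taken
after mov ecx, [ebx]: ecx=M[24]=19
after and edi, ecx: edi=0&19=0
after mov ecx, [ebx]: ecx=M[24]=19
after and edi, ecx: edi=0&19=0
after add ebx, 4: ebx=24+4=28
after sub edx, 1: edx=4-1=3
cmp edx, 3  (cmp 3,3)
jne top: not taken
after shr edi, 3: edi=0>>3=0
mov [8], edi → M[8]=0
halt.

28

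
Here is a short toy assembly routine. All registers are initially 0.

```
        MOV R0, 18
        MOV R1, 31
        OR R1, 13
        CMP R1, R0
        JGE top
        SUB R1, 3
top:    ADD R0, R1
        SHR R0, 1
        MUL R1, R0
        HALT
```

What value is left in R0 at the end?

R0=18
R1=31
R1=31|13=31
CMP R1, R0  (cmp 31,18)
JGE top: taken
R0=18+31=49
R0=49>>1=24
R1=31*24=744
halt.

24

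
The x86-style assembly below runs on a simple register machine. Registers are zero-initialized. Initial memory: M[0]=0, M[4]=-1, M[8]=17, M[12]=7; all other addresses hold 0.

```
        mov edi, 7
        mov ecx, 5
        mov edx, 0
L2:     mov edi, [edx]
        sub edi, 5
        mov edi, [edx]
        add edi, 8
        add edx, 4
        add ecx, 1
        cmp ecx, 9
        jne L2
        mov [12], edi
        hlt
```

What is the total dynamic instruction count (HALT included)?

37

after mov edi, 7: edi=7
after mov ecx, 5: ecx=5
after mov edx, 0: edx=0
after mov edi, [edx]: edi=M[0]=0
after sub edi, 5: edi=0-5=-5
after mov edi, [edx]: edi=M[0]=0
after add edi, 8: edi=0+8=8
after add edx, 4: edx=0+4=4
after add ecx, 1: ecx=5+1=6
cmp ecx, 9  (cmp 6,9)
jne L2: taken
after mov edi, [edx]: edi=M[4]=-1
after sub edi, 5: edi=(-1)-5=-6
after mov edi, [edx]: edi=M[4]=-1
after add edi, 8: edi=(-1)+8=7
after add edx, 4: edx=4+4=8
after add ecx, 1: ecx=6+1=7
cmp ecx, 9  (cmp 7,9)
jne L2: taken
after mov edi, [edx]: edi=M[8]=17
after sub edi, 5: edi=17-5=12
after mov edi, [edx]: edi=M[8]=17
after add edi, 8: edi=17+8=25
after add edx, 4: edx=8+4=12
after add ecx, 1: ecx=7+1=8
cmp ecx, 9  (cmp 8,9)
jne L2: taken
after mov edi, [edx]: edi=M[12]=7
after sub edi, 5: edi=7-5=2
after mov edi, [edx]: edi=M[12]=7
after add edi, 8: edi=7+8=15
after add edx, 4: edx=12+4=16
after add ecx, 1: ecx=8+1=9
cmp ecx, 9  (cmp 9,9)
jne L2: not taken
mov [12], edi → M[12]=15
halt.
Total executed instructions: 37.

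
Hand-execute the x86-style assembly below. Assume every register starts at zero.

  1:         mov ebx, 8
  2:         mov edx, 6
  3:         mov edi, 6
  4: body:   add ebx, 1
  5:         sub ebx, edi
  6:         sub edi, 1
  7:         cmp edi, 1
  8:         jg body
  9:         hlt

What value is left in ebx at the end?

-7

after mov ebx, 8: ebx=8
after mov edx, 6: edx=6
after mov edi, 6: edi=6
after add ebx, 1: ebx=8+1=9
after sub ebx, edi: ebx=9-6=3
after sub edi, 1: edi=6-1=5
cmp edi, 1  (cmp 5,1)
jg body: taken
after add ebx, 1: ebx=3+1=4
after sub ebx, edi: ebx=4-5=-1
after sub edi, 1: edi=5-1=4
cmp edi, 1  (cmp 4,1)
jg body: taken
after add ebx, 1: ebx=(-1)+1=0
after sub ebx, edi: ebx=0-4=-4
after sub edi, 1: edi=4-1=3
cmp edi, 1  (cmp 3,1)
jg body: taken
after add ebx, 1: ebx=(-4)+1=-3
after sub ebx, edi: ebx=(-3)-3=-6
after sub edi, 1: edi=3-1=2
cmp edi, 1  (cmp 2,1)
jg body: taken
after add ebx, 1: ebx=(-6)+1=-5
after sub ebx, edi: ebx=(-5)-2=-7
after sub edi, 1: edi=2-1=1
cmp edi, 1  (cmp 1,1)
jg body: not taken
halt.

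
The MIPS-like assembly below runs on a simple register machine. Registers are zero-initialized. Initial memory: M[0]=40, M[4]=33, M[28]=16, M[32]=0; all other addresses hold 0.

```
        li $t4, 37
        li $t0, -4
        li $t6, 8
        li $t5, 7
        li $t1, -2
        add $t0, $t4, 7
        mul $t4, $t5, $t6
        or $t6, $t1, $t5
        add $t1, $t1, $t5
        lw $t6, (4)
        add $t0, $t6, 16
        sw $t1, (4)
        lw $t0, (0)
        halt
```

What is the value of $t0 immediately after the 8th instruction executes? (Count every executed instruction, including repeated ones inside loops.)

44

$t4=37
$t0=-4
$t6=8
$t5=7
$t1=-2
$t0=37+7=44
$t4=7*8=56
$t6=(-2)|7=-1
After step 8: $t0 = 44.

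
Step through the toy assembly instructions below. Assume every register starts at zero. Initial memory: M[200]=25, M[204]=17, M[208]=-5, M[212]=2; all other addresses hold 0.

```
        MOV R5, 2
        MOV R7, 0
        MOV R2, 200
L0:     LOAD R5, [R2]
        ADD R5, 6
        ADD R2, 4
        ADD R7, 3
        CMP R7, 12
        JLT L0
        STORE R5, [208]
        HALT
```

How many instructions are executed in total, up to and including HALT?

MOV R5, 2 → R5=2
MOV R7, 0 → R7=0
MOV R2, 200 → R2=200
LOAD R5, [R2] → R5=M[200]=25
ADD R5, 6 → R5=25+6=31
ADD R2, 4 → R2=200+4=204
ADD R7, 3 → R7=0+3=3
CMP R7, 12  (cmp 3,12)
JLT L0: taken
LOAD R5, [R2] → R5=M[204]=17
ADD R5, 6 → R5=17+6=23
ADD R2, 4 → R2=204+4=208
ADD R7, 3 → R7=3+3=6
CMP R7, 12  (cmp 6,12)
JLT L0: taken
LOAD R5, [R2] → R5=M[208]=-5
ADD R5, 6 → R5=(-5)+6=1
ADD R2, 4 → R2=208+4=212
ADD R7, 3 → R7=6+3=9
CMP R7, 12  (cmp 9,12)
JLT L0: taken
LOAD R5, [R2] → R5=M[212]=2
ADD R5, 6 → R5=2+6=8
ADD R2, 4 → R2=212+4=216
ADD R7, 3 → R7=9+3=12
CMP R7, 12  (cmp 12,12)
JLT L0: not taken
STORE R5, [208] → M[208]=8
halt.
Total executed instructions: 29.

29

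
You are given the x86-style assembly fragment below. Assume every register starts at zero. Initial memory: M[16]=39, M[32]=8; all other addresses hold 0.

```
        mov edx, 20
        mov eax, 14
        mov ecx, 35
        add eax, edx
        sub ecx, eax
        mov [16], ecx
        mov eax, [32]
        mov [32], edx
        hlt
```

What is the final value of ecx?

after mov edx, 20: edx=20
after mov eax, 14: eax=14
after mov ecx, 35: ecx=35
after add eax, edx: eax=14+20=34
after sub ecx, eax: ecx=35-34=1
mov [16], ecx → M[16]=1
after mov eax, [32]: eax=M[32]=8
mov [32], edx → M[32]=20
halt.

1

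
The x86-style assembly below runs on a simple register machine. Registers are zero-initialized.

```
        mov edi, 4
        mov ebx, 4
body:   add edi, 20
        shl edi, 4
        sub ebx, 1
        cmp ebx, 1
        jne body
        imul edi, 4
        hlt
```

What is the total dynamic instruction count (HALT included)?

edi=4
ebx=4
edi=4+20=24
edi=24<<4=384
ebx=4-1=3
cmp ebx, 1  (cmp 3,1)
jne body: taken
edi=384+20=404
edi=404<<4=6464
ebx=3-1=2
cmp ebx, 1  (cmp 2,1)
jne body: taken
edi=6464+20=6484
edi=6484<<4=103744
ebx=2-1=1
cmp ebx, 1  (cmp 1,1)
jne body: not taken
edi=103744*4=414976
halt.
Total executed instructions: 19.

19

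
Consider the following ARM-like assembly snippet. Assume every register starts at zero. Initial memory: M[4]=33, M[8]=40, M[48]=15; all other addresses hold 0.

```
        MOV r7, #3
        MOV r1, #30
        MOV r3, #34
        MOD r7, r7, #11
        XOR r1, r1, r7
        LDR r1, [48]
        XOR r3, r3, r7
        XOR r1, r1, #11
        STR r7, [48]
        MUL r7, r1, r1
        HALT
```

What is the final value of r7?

16

MOV r7, #3 → r7=3
MOV r1, #30 → r1=30
MOV r3, #34 → r3=34
MOD r7, r7, #11 → r7=3%11=3
XOR r1, r1, r7 → r1=30^3=29
LDR r1, [48] → r1=M[48]=15
XOR r3, r3, r7 → r3=34^3=33
XOR r1, r1, #11 → r1=15^11=4
STR r7, [48] → M[48]=3
MUL r7, r1, r1 → r7=4*4=16
halt.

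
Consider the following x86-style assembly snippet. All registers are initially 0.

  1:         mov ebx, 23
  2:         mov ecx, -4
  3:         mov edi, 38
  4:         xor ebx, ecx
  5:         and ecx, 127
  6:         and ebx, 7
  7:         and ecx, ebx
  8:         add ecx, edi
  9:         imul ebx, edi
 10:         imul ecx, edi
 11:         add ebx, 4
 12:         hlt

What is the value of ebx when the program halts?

118

after mov ebx, 23: ebx=23
after mov ecx, -4: ecx=-4
after mov edi, 38: edi=38
after xor ebx, ecx: ebx=23^(-4)=-21
after and ecx, 127: ecx=(-4)&127=124
after and ebx, 7: ebx=(-21)&7=3
after and ecx, ebx: ecx=124&3=0
after add ecx, edi: ecx=0+38=38
after imul ebx, edi: ebx=3*38=114
after imul ecx, edi: ecx=38*38=1444
after add ebx, 4: ebx=114+4=118
halt.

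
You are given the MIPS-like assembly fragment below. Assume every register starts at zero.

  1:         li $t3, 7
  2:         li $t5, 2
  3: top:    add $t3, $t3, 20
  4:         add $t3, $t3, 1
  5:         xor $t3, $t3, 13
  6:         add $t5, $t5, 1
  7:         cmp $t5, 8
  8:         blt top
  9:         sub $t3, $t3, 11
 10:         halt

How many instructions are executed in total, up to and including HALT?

$t3=7
$t5=2
$t3=7+20=27
$t3=27+1=28
$t3=28^13=17
$t5=2+1=3
cmp $t5, 8  (cmp 3,8)
blt top: taken
$t3=17+20=37
$t3=37+1=38
$t3=38^13=43
$t5=3+1=4
cmp $t5, 8  (cmp 4,8)
blt top: taken
$t3=43+20=63
$t3=63+1=64
$t3=64^13=77
$t5=4+1=5
cmp $t5, 8  (cmp 5,8)
blt top: taken
$t3=77+20=97
$t3=97+1=98
$t3=98^13=111
$t5=5+1=6
cmp $t5, 8  (cmp 6,8)
blt top: taken
$t3=111+20=131
$t3=131+1=132
$t3=132^13=137
$t5=6+1=7
cmp $t5, 8  (cmp 7,8)
blt top: taken
$t3=137+20=157
$t3=157+1=158
$t3=158^13=147
$t5=7+1=8
cmp $t5, 8  (cmp 8,8)
blt top: not taken
$t3=147-11=136
halt.
Total executed instructions: 40.

40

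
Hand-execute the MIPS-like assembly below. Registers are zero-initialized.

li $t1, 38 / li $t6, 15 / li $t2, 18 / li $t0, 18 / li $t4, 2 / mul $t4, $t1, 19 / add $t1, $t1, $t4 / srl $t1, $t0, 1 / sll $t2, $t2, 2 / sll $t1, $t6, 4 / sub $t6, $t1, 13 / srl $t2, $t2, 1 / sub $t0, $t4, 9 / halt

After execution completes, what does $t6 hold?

$t1=38
$t6=15
$t2=18
$t0=18
$t4=2
$t4=38*19=722
$t1=38+722=760
$t1=18>>1=9
$t2=18<<2=72
$t1=15<<4=240
$t6=240-13=227
$t2=72>>1=36
$t0=722-9=713
halt.

227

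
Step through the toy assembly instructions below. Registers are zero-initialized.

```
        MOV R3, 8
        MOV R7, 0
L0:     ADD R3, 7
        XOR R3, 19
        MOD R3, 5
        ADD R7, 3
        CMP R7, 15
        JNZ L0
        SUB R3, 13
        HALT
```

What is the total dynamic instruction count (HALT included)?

34

R3=8
R7=0
R3=8+7=15
R3=15^19=28
R3=28%5=3
R7=0+3=3
CMP R7, 15  (cmp 3,15)
JNZ L0: taken
R3=3+7=10
R3=10^19=25
R3=25%5=0
R7=3+3=6
CMP R7, 15  (cmp 6,15)
JNZ L0: taken
R3=0+7=7
R3=7^19=20
R3=20%5=0
R7=6+3=9
CMP R7, 15  (cmp 9,15)
JNZ L0: taken
R3=0+7=7
R3=7^19=20
R3=20%5=0
R7=9+3=12
CMP R7, 15  (cmp 12,15)
JNZ L0: taken
R3=0+7=7
R3=7^19=20
R3=20%5=0
R7=12+3=15
CMP R7, 15  (cmp 15,15)
JNZ L0: not taken
R3=0-13=-13
halt.
Total executed instructions: 34.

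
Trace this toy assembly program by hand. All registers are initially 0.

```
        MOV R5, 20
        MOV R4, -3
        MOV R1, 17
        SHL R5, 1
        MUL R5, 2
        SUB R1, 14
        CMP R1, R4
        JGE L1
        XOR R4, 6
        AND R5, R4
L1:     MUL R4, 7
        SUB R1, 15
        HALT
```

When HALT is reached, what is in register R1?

after MOV R5, 20: R5=20
after MOV R4, -3: R4=-3
after MOV R1, 17: R1=17
after SHL R5, 1: R5=20<<1=40
after MUL R5, 2: R5=40*2=80
after SUB R1, 14: R1=17-14=3
CMP R1, R4  (cmp 3,-3)
JGE L1: taken
after MUL R4, 7: R4=(-3)*7=-21
after SUB R1, 15: R1=3-15=-12
halt.

-12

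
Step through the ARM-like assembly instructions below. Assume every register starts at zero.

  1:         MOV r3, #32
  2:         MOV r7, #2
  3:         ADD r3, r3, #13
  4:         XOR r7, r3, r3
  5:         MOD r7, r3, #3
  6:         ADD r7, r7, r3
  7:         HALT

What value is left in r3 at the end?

45

r3=32
r7=2
r3=32+13=45
r7=45^45=0
r7=45%3=0
r7=0+45=45
halt.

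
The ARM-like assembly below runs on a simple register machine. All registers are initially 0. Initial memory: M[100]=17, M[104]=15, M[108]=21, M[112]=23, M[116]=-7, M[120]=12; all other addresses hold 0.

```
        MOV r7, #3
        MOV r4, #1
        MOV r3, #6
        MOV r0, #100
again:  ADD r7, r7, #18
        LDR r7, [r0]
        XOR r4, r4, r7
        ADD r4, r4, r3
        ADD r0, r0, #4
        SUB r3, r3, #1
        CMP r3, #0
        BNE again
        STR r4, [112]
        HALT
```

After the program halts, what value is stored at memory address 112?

after MOV r7, #3: r7=3
after MOV r4, #1: r4=1
after MOV r3, #6: r3=6
after MOV r0, #100: r0=100
after ADD r7, r7, #18: r7=3+18=21
after LDR r7, [r0]: r7=M[100]=17
after XOR r4, r4, r7: r4=1^17=16
after ADD r4, r4, r3: r4=16+6=22
after ADD r0, r0, #4: r0=100+4=104
after SUB r3, r3, #1: r3=6-1=5
CMP r3, #0  (cmp 5,0)
BNE again: taken
after ADD r7, r7, #18: r7=17+18=35
after LDR r7, [r0]: r7=M[104]=15
after XOR r4, r4, r7: r4=22^15=25
after ADD r4, r4, r3: r4=25+5=30
after ADD r0, r0, #4: r0=104+4=108
after SUB r3, r3, #1: r3=5-1=4
CMP r3, #0  (cmp 4,0)
BNE again: taken
after ADD r7, r7, #18: r7=15+18=33
after LDR r7, [r0]: r7=M[108]=21
after XOR r4, r4, r7: r4=30^21=11
after ADD r4, r4, r3: r4=11+4=15
after ADD r0, r0, #4: r0=108+4=112
after SUB r3, r3, #1: r3=4-1=3
CMP r3, #0  (cmp 3,0)
BNE again: taken
after ADD r7, r7, #18: r7=21+18=39
after LDR r7, [r0]: r7=M[112]=23
after XOR r4, r4, r7: r4=15^23=24
after ADD r4, r4, r3: r4=24+3=27
after ADD r0, r0, #4: r0=112+4=116
after SUB r3, r3, #1: r3=3-1=2
CMP r3, #0  (cmp 2,0)
BNE again: taken
after ADD r7, r7, #18: r7=23+18=41
after LDR r7, [r0]: r7=M[116]=-7
after XOR r4, r4, r7: r4=27^(-7)=-30
after ADD r4, r4, r3: r4=(-30)+2=-28
after ADD r0, r0, #4: r0=116+4=120
after SUB r3, r3, #1: r3=2-1=1
CMP r3, #0  (cmp 1,0)
BNE again: taken
after ADD r7, r7, #18: r7=(-7)+18=11
after LDR r7, [r0]: r7=M[120]=12
after XOR r4, r4, r7: r4=(-28)^12=-24
after ADD r4, r4, r3: r4=(-24)+1=-23
after ADD r0, r0, #4: r0=120+4=124
after SUB r3, r3, #1: r3=1-1=0
CMP r3, #0  (cmp 0,0)
BNE again: not taken
STR r4, [112] → M[112]=-23
halt.

-23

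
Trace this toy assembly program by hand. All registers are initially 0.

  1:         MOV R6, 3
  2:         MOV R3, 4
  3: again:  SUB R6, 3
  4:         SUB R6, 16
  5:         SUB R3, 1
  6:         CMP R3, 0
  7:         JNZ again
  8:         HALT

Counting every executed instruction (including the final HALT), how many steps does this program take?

23

after MOV R6, 3: R6=3
after MOV R3, 4: R3=4
after SUB R6, 3: R6=3-3=0
after SUB R6, 16: R6=0-16=-16
after SUB R3, 1: R3=4-1=3
CMP R3, 0  (cmp 3,0)
JNZ again: taken
after SUB R6, 3: R6=(-16)-3=-19
after SUB R6, 16: R6=(-19)-16=-35
after SUB R3, 1: R3=3-1=2
CMP R3, 0  (cmp 2,0)
JNZ again: taken
after SUB R6, 3: R6=(-35)-3=-38
after SUB R6, 16: R6=(-38)-16=-54
after SUB R3, 1: R3=2-1=1
CMP R3, 0  (cmp 1,0)
JNZ again: taken
after SUB R6, 3: R6=(-54)-3=-57
after SUB R6, 16: R6=(-57)-16=-73
after SUB R3, 1: R3=1-1=0
CMP R3, 0  (cmp 0,0)
JNZ again: not taken
halt.
Total executed instructions: 23.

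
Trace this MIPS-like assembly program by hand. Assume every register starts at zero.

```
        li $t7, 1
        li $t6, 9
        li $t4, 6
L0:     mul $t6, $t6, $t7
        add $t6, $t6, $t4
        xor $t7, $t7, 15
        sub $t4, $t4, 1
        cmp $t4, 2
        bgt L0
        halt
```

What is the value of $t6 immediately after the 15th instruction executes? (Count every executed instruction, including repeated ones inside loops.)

after li $t7, 1: $t7=1
after li $t6, 9: $t6=9
after li $t4, 6: $t4=6
after mul $t6, $t6, $t7: $t6=9*1=9
after add $t6, $t6, $t4: $t6=9+6=15
after xor $t7, $t7, 15: $t7=1^15=14
after sub $t4, $t4, 1: $t4=6-1=5
cmp $t4, 2  (cmp 5,2)
bgt L0: taken
after mul $t6, $t6, $t7: $t6=15*14=210
after add $t6, $t6, $t4: $t6=210+5=215
after xor $t7, $t7, 15: $t7=14^15=1
after sub $t4, $t4, 1: $t4=5-1=4
cmp $t4, 2  (cmp 4,2)
bgt L0: taken
After step 15: $t6 = 215.

215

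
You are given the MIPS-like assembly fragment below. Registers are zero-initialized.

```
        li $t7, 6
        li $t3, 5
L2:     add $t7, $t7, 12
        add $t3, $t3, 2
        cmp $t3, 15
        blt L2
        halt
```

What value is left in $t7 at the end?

66

li $t7, 6 → $t7=6
li $t3, 5 → $t3=5
add $t7, $t7, 12 → $t7=6+12=18
add $t3, $t3, 2 → $t3=5+2=7
cmp $t3, 15  (cmp 7,15)
blt L2: taken
add $t7, $t7, 12 → $t7=18+12=30
add $t3, $t3, 2 → $t3=7+2=9
cmp $t3, 15  (cmp 9,15)
blt L2: taken
add $t7, $t7, 12 → $t7=30+12=42
add $t3, $t3, 2 → $t3=9+2=11
cmp $t3, 15  (cmp 11,15)
blt L2: taken
add $t7, $t7, 12 → $t7=42+12=54
add $t3, $t3, 2 → $t3=11+2=13
cmp $t3, 15  (cmp 13,15)
blt L2: taken
add $t7, $t7, 12 → $t7=54+12=66
add $t3, $t3, 2 → $t3=13+2=15
cmp $t3, 15  (cmp 15,15)
blt L2: not taken
halt.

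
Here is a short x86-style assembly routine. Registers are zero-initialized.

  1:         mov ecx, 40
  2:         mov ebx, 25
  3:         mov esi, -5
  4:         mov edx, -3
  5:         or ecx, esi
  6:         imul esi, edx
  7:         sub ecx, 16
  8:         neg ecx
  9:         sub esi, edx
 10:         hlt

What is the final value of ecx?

mov ecx, 40 → ecx=40
mov ebx, 25 → ebx=25
mov esi, -5 → esi=-5
mov edx, -3 → edx=-3
or ecx, esi → ecx=40|(-5)=-5
imul esi, edx → esi=(-5)*(-3)=15
sub ecx, 16 → ecx=(-5)-16=-21
neg ecx → ecx=-(-21)=21
sub esi, edx → esi=15-(-3)=18
halt.

21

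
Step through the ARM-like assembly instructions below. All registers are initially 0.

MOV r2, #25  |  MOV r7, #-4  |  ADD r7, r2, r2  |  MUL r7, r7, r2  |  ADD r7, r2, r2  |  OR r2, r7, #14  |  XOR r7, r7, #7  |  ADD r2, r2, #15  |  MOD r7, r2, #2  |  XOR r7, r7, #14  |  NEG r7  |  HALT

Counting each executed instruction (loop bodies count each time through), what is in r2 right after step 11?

77

after MOV r2, #25: r2=25
after MOV r7, #-4: r7=-4
after ADD r7, r2, r2: r7=25+25=50
after MUL r7, r7, r2: r7=50*25=1250
after ADD r7, r2, r2: r7=25+25=50
after OR r2, r7, #14: r2=50|14=62
after XOR r7, r7, #7: r7=50^7=53
after ADD r2, r2, #15: r2=62+15=77
after MOD r7, r2, #2: r7=77%2=1
after XOR r7, r7, #14: r7=1^14=15
after NEG r7: r7=-(15)=-15
After step 11: r2 = 77.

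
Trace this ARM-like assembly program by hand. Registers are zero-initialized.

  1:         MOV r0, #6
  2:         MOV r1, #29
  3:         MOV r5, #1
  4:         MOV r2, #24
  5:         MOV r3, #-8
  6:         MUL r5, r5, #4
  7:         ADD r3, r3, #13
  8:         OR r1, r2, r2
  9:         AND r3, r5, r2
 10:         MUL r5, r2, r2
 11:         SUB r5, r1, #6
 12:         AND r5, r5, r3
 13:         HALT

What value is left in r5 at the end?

MOV r0, #6 → r0=6
MOV r1, #29 → r1=29
MOV r5, #1 → r5=1
MOV r2, #24 → r2=24
MOV r3, #-8 → r3=-8
MUL r5, r5, #4 → r5=1*4=4
ADD r3, r3, #13 → r3=(-8)+13=5
OR r1, r2, r2 → r1=24|24=24
AND r3, r5, r2 → r3=4&24=0
MUL r5, r2, r2 → r5=24*24=576
SUB r5, r1, #6 → r5=24-6=18
AND r5, r5, r3 → r5=18&0=0
halt.

0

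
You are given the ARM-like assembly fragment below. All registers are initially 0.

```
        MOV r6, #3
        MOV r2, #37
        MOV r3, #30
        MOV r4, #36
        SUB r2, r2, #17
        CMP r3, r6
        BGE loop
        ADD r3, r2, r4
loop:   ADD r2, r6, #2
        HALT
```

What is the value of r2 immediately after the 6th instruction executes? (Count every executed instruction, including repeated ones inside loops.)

20

r6=3
r2=37
r3=30
r4=36
r2=37-17=20
CMP r3, r6  (cmp 30,3)
After step 6: r2 = 20.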